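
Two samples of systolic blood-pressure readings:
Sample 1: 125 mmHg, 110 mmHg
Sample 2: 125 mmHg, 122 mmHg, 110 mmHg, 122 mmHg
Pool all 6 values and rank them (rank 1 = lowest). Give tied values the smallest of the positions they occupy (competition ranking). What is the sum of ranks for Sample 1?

Sorted (ascending): 110, 110, 122, 122, 125, 125
The 2 values of 110 occupy positions 1–2 → each gets rank 1.
The 2 values of 122 occupy positions 3–4 → each gets rank 3.
The 2 values of 125 occupy positions 5–6 → each gets rank 5.
Sample 1 values → pooled ranks: 125→5, 110→1
Rank sum = 5 + 1 = 6

6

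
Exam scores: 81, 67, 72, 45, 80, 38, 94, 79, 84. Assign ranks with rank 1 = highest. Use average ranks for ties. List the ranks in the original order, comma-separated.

3, 7, 6, 8, 4, 9, 1, 5, 2

Sorted (descending): 94, 84, 81, 80, 79, 72, 67, 45, 38
No ties — each value takes its position as its rank.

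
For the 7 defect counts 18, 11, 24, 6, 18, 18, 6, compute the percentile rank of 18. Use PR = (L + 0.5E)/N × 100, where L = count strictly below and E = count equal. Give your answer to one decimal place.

64.3

N = 7.
Strictly below 18: 3. Equal to 18: 3.
PR = (3 + 0.5·3)/7 × 100 = 64.3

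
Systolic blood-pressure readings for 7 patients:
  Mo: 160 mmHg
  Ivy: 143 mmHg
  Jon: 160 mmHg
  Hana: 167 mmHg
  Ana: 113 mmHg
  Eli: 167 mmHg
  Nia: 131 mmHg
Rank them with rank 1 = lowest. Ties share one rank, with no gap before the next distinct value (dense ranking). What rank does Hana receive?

Sorted (ascending): 113, 131, 143, 160, 160, 167, 167
The 2 values of 160 share dense rank 4.
The 2 values of 167 share dense rank 5.
Remaining distinct values take the next consecutive integers.
Hana has value 167 mmHg → rank 5.

5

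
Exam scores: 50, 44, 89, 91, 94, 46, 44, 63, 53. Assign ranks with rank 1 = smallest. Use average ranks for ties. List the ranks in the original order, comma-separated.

4, 1.5, 7, 8, 9, 3, 1.5, 6, 5

Sorted (ascending): 44, 44, 46, 50, 53, 63, 89, 91, 94
The 2 values of 44 occupy positions 1–2 → average rank (1+2)/2 = 1.5.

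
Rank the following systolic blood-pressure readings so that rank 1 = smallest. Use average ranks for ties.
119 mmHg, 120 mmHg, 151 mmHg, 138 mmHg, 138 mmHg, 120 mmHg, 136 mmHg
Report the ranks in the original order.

1, 2.5, 7, 5.5, 5.5, 2.5, 4

Sorted (ascending): 119, 120, 120, 136, 138, 138, 151
The 2 values of 120 occupy positions 2–3 → average rank (2+3)/2 = 2.5.
The 2 values of 138 occupy positions 5–6 → average rank (5+6)/2 = 5.5.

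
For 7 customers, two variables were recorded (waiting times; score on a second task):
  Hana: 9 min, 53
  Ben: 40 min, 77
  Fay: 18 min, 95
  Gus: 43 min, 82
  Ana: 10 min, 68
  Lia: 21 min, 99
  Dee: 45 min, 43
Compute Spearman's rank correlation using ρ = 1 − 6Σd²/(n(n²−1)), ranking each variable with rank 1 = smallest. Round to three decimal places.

-0.036

Ranks of variable 1: 1, 5, 3, 6, 2, 4, 7
Ranks of variable 2: 2, 4, 6, 5, 3, 7, 1
d = r₁ − r₂: -1, 1, -3, 1, -1, -3, 6
d²: 1, 1, 9, 1, 1, 9, 36; Σd² = 58
ρ = 1 − 6·58/(7·48) = 1 − 348/336 = -0.036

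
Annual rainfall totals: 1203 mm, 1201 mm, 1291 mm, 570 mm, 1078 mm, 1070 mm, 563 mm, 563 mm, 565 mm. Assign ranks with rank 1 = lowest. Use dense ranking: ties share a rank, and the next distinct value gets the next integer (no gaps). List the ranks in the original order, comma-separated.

Sorted (ascending): 563, 563, 565, 570, 1070, 1078, 1201, 1203, 1291
The 2 values of 563 share dense rank 1.
Remaining distinct values take the next consecutive integers.

7, 6, 8, 3, 5, 4, 1, 1, 2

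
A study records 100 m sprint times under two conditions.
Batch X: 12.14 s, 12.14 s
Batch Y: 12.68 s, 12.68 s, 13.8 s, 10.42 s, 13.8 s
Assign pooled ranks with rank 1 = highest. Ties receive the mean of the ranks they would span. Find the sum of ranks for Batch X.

Sorted (descending): 13.8, 13.8, 12.68, 12.68, 12.14, 12.14, 10.42
The 2 values of 13.8 occupy positions 1–2 → average rank (1+2)/2 = 1.5.
The 2 values of 12.68 occupy positions 3–4 → average rank (3+4)/2 = 3.5.
The 2 values of 12.14 occupy positions 5–6 → average rank (5+6)/2 = 5.5.
Batch X values → pooled ranks: 12.14→5.5, 12.14→5.5
Rank sum = 5.5 + 5.5 = 11

11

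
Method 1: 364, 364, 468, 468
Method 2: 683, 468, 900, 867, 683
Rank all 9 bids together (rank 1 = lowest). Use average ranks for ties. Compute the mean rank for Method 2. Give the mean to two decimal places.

Sorted (ascending): 364, 364, 468, 468, 468, 683, 683, 867, 900
The 2 values of 364 occupy positions 1–2 → average rank (1+2)/2 = 1.5.
The 3 values of 468 occupy positions 3–5 → average rank 4.
The 2 values of 683 occupy positions 6–7 → average rank (6+7)/2 = 6.5.
Method 2 values → pooled ranks: 683→6.5, 468→4, 900→9, 867→8, 683→6.5
Mean rank = (6.5 + 4 + 9 + 8 + 6.5) / 5 = 6.80

6.80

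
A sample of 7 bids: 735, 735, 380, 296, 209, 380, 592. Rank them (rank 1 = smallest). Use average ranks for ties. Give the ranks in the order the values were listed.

6.5, 6.5, 3.5, 2, 1, 3.5, 5

Sorted (ascending): 209, 296, 380, 380, 592, 735, 735
The 2 values of 380 occupy positions 3–4 → average rank (3+4)/2 = 3.5.
The 2 values of 735 occupy positions 6–7 → average rank (6+7)/2 = 6.5.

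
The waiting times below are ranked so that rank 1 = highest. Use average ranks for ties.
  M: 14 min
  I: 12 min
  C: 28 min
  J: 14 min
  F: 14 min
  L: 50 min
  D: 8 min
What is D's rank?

Sorted (descending): 50, 28, 14, 14, 14, 12, 8
The 3 values of 14 occupy positions 3–5 → average rank 4.
D has value 8 min → rank 7.

7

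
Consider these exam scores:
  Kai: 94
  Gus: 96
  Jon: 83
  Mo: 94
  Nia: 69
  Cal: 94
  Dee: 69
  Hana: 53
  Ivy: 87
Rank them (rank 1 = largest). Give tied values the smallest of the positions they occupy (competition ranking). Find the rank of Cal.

2

Sorted (descending): 96, 94, 94, 94, 87, 83, 69, 69, 53
The 3 values of 94 occupy positions 2–4 → each gets rank 2.
The 2 values of 69 occupy positions 7–8 → each gets rank 7.
Cal has value 94 → rank 2.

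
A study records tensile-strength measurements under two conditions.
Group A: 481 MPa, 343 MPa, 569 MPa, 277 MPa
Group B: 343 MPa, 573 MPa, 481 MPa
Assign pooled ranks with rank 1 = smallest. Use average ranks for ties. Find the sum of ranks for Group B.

Sorted (ascending): 277, 343, 343, 481, 481, 569, 573
The 2 values of 343 occupy positions 2–3 → average rank (2+3)/2 = 2.5.
The 2 values of 481 occupy positions 4–5 → average rank (4+5)/2 = 4.5.
Group B values → pooled ranks: 343→2.5, 573→7, 481→4.5
Rank sum = 2.5 + 7 + 4.5 = 14

14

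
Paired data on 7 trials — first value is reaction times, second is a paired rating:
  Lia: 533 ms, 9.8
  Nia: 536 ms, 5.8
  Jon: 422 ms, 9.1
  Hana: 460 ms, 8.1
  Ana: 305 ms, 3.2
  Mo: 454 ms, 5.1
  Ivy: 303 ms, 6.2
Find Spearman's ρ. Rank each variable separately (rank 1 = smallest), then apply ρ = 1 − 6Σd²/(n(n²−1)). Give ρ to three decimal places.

Ranks of variable 1: 6, 7, 3, 5, 2, 4, 1
Ranks of variable 2: 7, 3, 6, 5, 1, 2, 4
d = r₁ − r₂: -1, 4, -3, 0, 1, 2, -3
d²: 1, 16, 9, 0, 1, 4, 9; Σd² = 40
ρ = 1 − 6·40/(7·48) = 1 − 240/336 = 0.286

0.286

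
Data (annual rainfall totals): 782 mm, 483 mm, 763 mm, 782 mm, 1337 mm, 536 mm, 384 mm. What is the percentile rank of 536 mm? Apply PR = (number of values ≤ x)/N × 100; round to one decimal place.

42.9

N = 7.
Strictly below 536: 2. Equal to 536: 1.
PR = 3/7 × 100 = 42.9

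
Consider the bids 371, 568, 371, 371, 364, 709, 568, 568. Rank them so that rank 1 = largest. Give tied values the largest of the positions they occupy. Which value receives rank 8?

364

Sorted (descending): 709, 568, 568, 568, 371, 371, 371, 364
The 3 values of 568 occupy positions 2–4 → each gets rank 4.
The 3 values of 371 occupy positions 5–7 → each gets rank 7.
Rank 8 → value 364.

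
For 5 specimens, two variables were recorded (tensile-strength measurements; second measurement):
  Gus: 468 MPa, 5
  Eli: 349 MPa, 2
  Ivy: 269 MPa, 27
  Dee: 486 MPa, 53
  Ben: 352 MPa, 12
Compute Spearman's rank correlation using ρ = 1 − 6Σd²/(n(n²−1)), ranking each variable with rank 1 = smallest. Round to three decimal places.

Ranks of variable 1: 4, 2, 1, 5, 3
Ranks of variable 2: 2, 1, 4, 5, 3
d = r₁ − r₂: 2, 1, -3, 0, 0
d²: 4, 1, 9, 0, 0; Σd² = 14
ρ = 1 − 6·14/(5·24) = 1 − 84/120 = 0.300

0.300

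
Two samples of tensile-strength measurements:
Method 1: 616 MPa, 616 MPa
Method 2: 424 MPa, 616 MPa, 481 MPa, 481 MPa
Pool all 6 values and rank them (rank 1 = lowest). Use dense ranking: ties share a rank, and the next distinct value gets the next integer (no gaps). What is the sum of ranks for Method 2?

8

Sorted (ascending): 424, 481, 481, 616, 616, 616
The 2 values of 481 share dense rank 2.
The 3 values of 616 share dense rank 3.
Remaining distinct values take the next consecutive integers.
Method 2 values → pooled ranks: 424→1, 616→3, 481→2, 481→2
Rank sum = 1 + 3 + 2 + 2 = 8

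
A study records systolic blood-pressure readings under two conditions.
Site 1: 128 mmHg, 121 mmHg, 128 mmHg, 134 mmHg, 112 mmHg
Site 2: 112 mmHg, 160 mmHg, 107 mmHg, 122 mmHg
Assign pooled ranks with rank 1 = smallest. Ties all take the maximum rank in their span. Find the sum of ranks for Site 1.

Sorted (ascending): 107, 112, 112, 121, 122, 128, 128, 134, 160
The 2 values of 112 occupy positions 2–3 → each gets rank 3.
The 2 values of 128 occupy positions 6–7 → each gets rank 7.
Site 1 values → pooled ranks: 128→7, 121→4, 128→7, 134→8, 112→3
Rank sum = 7 + 4 + 7 + 8 + 3 = 29

29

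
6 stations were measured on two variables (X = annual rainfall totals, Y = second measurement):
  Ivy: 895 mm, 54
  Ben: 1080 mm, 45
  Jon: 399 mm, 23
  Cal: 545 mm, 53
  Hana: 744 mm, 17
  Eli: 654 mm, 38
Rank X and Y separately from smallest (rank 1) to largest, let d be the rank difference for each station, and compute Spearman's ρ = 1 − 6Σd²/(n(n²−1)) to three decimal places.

0.314

Ranks of variable 1: 5, 6, 1, 2, 4, 3
Ranks of variable 2: 6, 4, 2, 5, 1, 3
d = r₁ − r₂: -1, 2, -1, -3, 3, 0
d²: 1, 4, 1, 9, 9, 0; Σd² = 24
ρ = 1 − 6·24/(6·35) = 1 − 144/210 = 0.314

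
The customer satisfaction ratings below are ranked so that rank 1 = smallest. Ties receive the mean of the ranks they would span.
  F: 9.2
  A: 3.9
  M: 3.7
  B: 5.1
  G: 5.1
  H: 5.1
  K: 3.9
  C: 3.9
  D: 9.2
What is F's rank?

8.5

Sorted (ascending): 3.7, 3.9, 3.9, 3.9, 5.1, 5.1, 5.1, 9.2, 9.2
The 3 values of 3.9 occupy positions 2–4 → average rank 3.
The 3 values of 5.1 occupy positions 5–7 → average rank 6.
The 2 values of 9.2 occupy positions 8–9 → average rank (8+9)/2 = 8.5.
F has value 9.2 → rank 8.5.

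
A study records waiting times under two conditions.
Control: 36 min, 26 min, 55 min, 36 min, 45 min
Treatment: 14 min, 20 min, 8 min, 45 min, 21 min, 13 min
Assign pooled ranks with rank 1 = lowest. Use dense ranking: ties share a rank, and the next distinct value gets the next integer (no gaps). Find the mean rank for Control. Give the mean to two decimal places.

Sorted (ascending): 8, 13, 14, 20, 21, 26, 36, 36, 45, 45, 55
The 2 values of 36 share dense rank 7.
The 2 values of 45 share dense rank 8.
Remaining distinct values take the next consecutive integers.
Control values → pooled ranks: 36→7, 26→6, 55→9, 36→7, 45→8
Mean rank = (7 + 6 + 9 + 7 + 8) / 5 = 7.40

7.40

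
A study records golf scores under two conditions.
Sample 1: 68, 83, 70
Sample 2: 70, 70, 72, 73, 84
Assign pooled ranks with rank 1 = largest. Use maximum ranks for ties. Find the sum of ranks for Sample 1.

17

Sorted (descending): 84, 83, 73, 72, 70, 70, 70, 68
The 3 values of 70 occupy positions 5–7 → each gets rank 7.
Sample 1 values → pooled ranks: 68→8, 83→2, 70→7
Rank sum = 8 + 2 + 7 = 17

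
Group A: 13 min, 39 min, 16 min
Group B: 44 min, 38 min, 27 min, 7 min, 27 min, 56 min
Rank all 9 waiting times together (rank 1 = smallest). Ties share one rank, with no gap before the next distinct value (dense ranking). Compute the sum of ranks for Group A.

Sorted (ascending): 7, 13, 16, 27, 27, 38, 39, 44, 56
The 2 values of 27 share dense rank 4.
Remaining distinct values take the next consecutive integers.
Group A values → pooled ranks: 13→2, 39→6, 16→3
Rank sum = 2 + 6 + 3 = 11

11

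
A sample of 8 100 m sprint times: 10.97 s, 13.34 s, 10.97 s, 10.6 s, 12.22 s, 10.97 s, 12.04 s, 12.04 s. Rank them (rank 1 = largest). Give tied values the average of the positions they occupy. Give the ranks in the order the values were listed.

6, 1, 6, 8, 2, 6, 3.5, 3.5

Sorted (descending): 13.34, 12.22, 12.04, 12.04, 10.97, 10.97, 10.97, 10.6
The 2 values of 12.04 occupy positions 3–4 → average rank (3+4)/2 = 3.5.
The 3 values of 10.97 occupy positions 5–7 → average rank 6.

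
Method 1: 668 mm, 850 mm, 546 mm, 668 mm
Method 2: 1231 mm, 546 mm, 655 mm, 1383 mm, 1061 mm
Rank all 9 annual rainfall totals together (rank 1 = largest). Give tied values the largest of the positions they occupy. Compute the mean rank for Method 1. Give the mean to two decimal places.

6.25

Sorted (descending): 1383, 1231, 1061, 850, 668, 668, 655, 546, 546
The 2 values of 668 occupy positions 5–6 → each gets rank 6.
The 2 values of 546 occupy positions 8–9 → each gets rank 9.
Method 1 values → pooled ranks: 668→6, 850→4, 546→9, 668→6
Mean rank = (6 + 4 + 9 + 6) / 4 = 6.25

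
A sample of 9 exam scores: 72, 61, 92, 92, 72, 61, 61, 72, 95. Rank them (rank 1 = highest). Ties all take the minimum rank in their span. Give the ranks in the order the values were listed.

Sorted (descending): 95, 92, 92, 72, 72, 72, 61, 61, 61
The 2 values of 92 occupy positions 2–3 → each gets rank 2.
The 3 values of 72 occupy positions 4–6 → each gets rank 4.
The 3 values of 61 occupy positions 7–9 → each gets rank 7.

4, 7, 2, 2, 4, 7, 7, 4, 1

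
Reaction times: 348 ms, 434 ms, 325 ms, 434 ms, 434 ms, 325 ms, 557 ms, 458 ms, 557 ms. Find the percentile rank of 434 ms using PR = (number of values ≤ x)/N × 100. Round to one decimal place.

N = 9.
Strictly below 434: 3. Equal to 434: 3.
PR = 6/9 × 100 = 66.7

66.7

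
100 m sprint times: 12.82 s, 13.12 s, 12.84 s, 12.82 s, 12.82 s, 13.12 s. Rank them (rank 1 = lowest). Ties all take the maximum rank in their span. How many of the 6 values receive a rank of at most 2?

0

Sorted (ascending): 12.82, 12.82, 12.82, 12.84, 13.12, 13.12
The 3 values of 12.82 occupy positions 1–3 → each gets rank 3.
The 2 values of 13.12 occupy positions 5–6 → each gets rank 6.
Ranks ≤ 2: {} → 0 values.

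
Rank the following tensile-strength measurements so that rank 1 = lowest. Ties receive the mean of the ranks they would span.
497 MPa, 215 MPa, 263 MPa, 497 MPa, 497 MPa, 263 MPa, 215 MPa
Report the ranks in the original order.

Sorted (ascending): 215, 215, 263, 263, 497, 497, 497
The 2 values of 215 occupy positions 1–2 → average rank (1+2)/2 = 1.5.
The 2 values of 263 occupy positions 3–4 → average rank (3+4)/2 = 3.5.
The 3 values of 497 occupy positions 5–7 → average rank 6.

6, 1.5, 3.5, 6, 6, 3.5, 1.5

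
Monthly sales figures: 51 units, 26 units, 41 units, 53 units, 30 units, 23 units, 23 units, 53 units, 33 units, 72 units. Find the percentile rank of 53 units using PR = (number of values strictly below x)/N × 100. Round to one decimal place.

N = 10.
Strictly below 53: 7. Equal to 53: 2.
PR = 7/10 × 100 = 70.0

70.0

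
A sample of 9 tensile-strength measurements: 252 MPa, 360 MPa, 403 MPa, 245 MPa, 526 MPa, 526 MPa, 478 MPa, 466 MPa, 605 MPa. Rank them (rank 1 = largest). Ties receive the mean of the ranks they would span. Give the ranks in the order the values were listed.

8, 7, 6, 9, 2.5, 2.5, 4, 5, 1

Sorted (descending): 605, 526, 526, 478, 466, 403, 360, 252, 245
The 2 values of 526 occupy positions 2–3 → average rank (2+3)/2 = 2.5.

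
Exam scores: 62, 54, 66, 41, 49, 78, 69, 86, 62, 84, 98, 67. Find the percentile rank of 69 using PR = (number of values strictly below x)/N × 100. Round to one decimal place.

58.3

N = 12.
Strictly below 69: 7. Equal to 69: 1.
PR = 7/12 × 100 = 58.3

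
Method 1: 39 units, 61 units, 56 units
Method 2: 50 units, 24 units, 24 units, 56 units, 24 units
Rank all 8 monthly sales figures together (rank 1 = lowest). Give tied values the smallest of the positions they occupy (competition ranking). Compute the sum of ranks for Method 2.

Sorted (ascending): 24, 24, 24, 39, 50, 56, 56, 61
The 3 values of 24 occupy positions 1–3 → each gets rank 1.
The 2 values of 56 occupy positions 6–7 → each gets rank 6.
Method 2 values → pooled ranks: 50→5, 24→1, 24→1, 56→6, 24→1
Rank sum = 5 + 1 + 1 + 6 + 1 = 14

14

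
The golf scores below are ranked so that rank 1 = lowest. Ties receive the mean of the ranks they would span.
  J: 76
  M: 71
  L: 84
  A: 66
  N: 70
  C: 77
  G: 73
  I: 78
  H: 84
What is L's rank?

8.5

Sorted (ascending): 66, 70, 71, 73, 76, 77, 78, 84, 84
The 2 values of 84 occupy positions 8–9 → average rank (8+9)/2 = 8.5.
L has value 84 → rank 8.5.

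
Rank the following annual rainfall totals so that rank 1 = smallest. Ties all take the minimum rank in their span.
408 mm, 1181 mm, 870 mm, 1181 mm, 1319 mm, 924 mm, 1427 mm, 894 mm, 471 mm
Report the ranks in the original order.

Sorted (ascending): 408, 471, 870, 894, 924, 1181, 1181, 1319, 1427
The 2 values of 1181 occupy positions 6–7 → each gets rank 6.

1, 6, 3, 6, 8, 5, 9, 4, 2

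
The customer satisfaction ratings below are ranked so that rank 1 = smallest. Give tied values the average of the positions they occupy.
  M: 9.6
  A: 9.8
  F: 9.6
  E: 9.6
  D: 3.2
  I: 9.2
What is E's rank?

Sorted (ascending): 3.2, 9.2, 9.6, 9.6, 9.6, 9.8
The 3 values of 9.6 occupy positions 3–5 → average rank 4.
E has value 9.6 → rank 4.

4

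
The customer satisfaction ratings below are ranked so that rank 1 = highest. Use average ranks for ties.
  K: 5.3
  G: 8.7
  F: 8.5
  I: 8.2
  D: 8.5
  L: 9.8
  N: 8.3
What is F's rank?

Sorted (descending): 9.8, 8.7, 8.5, 8.5, 8.3, 8.2, 5.3
The 2 values of 8.5 occupy positions 3–4 → average rank (3+4)/2 = 3.5.
F has value 8.5 → rank 3.5.

3.5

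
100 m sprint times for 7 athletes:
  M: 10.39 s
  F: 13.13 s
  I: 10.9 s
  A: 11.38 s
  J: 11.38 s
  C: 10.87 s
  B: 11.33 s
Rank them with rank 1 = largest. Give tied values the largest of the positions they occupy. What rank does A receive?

Sorted (descending): 13.13, 11.38, 11.38, 11.33, 10.9, 10.87, 10.39
The 2 values of 11.38 occupy positions 2–3 → each gets rank 3.
A has value 11.38 s → rank 3.

3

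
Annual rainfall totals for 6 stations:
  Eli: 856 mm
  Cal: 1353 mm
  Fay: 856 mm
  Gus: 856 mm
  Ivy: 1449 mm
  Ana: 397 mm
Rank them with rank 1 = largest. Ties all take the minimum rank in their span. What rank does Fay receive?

Sorted (descending): 1449, 1353, 856, 856, 856, 397
The 3 values of 856 occupy positions 3–5 → each gets rank 3.
Fay has value 856 mm → rank 3.

3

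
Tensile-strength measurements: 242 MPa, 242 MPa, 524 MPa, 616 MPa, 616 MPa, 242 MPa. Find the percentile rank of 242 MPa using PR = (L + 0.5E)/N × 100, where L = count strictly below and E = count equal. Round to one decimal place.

N = 6.
Strictly below 242: 0. Equal to 242: 3.
PR = (0 + 0.5·3)/6 × 100 = 25.0

25.0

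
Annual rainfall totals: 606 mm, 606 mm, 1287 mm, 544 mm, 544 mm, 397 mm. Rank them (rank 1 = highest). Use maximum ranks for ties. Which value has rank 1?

Sorted (descending): 1287, 606, 606, 544, 544, 397
The 2 values of 606 occupy positions 2–3 → each gets rank 3.
The 2 values of 544 occupy positions 4–5 → each gets rank 5.
Rank 1 → value 1287.

1287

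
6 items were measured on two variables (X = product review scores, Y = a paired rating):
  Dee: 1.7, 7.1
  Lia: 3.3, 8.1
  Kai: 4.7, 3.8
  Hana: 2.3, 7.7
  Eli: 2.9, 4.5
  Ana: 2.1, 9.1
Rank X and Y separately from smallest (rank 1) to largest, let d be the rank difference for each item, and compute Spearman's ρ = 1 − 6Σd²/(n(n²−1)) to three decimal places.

Ranks of variable 1: 1, 5, 6, 3, 4, 2
Ranks of variable 2: 3, 5, 1, 4, 2, 6
d = r₁ − r₂: -2, 0, 5, -1, 2, -4
d²: 4, 0, 25, 1, 4, 16; Σd² = 50
ρ = 1 − 6·50/(6·35) = 1 − 300/210 = -0.429

-0.429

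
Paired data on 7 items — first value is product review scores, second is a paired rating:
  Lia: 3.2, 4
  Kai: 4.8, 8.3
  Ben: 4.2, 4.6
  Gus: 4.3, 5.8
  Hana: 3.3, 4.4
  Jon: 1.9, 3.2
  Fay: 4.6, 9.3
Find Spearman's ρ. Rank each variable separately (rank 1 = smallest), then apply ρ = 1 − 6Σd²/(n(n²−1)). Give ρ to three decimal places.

Ranks of variable 1: 2, 7, 4, 5, 3, 1, 6
Ranks of variable 2: 2, 6, 4, 5, 3, 1, 7
d = r₁ − r₂: 0, 1, 0, 0, 0, 0, -1
d²: 0, 1, 0, 0, 0, 0, 1; Σd² = 2
ρ = 1 − 6·2/(7·48) = 1 − 12/336 = 0.964

0.964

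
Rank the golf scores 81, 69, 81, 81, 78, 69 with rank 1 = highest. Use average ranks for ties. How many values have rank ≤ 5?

Sorted (descending): 81, 81, 81, 78, 69, 69
The 3 values of 81 occupy positions 1–3 → average rank 2.
The 2 values of 69 occupy positions 5–6 → average rank (5+6)/2 = 5.5.
Ranks ≤ 5: {2, 2, 2, 4} → 4 values.

4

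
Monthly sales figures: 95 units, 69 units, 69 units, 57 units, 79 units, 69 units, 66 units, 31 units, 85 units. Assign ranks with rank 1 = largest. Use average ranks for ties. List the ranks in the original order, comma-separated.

1, 5, 5, 8, 3, 5, 7, 9, 2

Sorted (descending): 95, 85, 79, 69, 69, 69, 66, 57, 31
The 3 values of 69 occupy positions 4–6 → average rank 5.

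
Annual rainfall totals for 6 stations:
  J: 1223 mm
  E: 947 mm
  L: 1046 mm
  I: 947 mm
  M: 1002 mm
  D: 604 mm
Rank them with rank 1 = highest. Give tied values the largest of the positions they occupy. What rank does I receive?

5

Sorted (descending): 1223, 1046, 1002, 947, 947, 604
The 2 values of 947 occupy positions 4–5 → each gets rank 5.
I has value 947 mm → rank 5.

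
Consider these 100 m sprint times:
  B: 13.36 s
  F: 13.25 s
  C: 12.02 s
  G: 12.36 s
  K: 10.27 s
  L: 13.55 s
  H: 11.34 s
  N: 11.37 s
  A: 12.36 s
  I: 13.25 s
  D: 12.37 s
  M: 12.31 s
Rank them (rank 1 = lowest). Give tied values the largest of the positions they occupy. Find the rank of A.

7

Sorted (ascending): 10.27, 11.34, 11.37, 12.02, 12.31, 12.36, 12.36, 12.37, 13.25, 13.25, 13.36, 13.55
The 2 values of 12.36 occupy positions 6–7 → each gets rank 7.
The 2 values of 13.25 occupy positions 9–10 → each gets rank 10.
A has value 12.36 s → rank 7.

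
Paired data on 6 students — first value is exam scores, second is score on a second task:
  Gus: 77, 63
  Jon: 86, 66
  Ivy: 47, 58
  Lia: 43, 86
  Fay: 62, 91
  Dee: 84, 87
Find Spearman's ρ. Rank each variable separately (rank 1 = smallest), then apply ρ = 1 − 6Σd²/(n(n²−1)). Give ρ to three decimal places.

0.086

Ranks of variable 1: 4, 6, 2, 1, 3, 5
Ranks of variable 2: 2, 3, 1, 4, 6, 5
d = r₁ − r₂: 2, 3, 1, -3, -3, 0
d²: 4, 9, 1, 9, 9, 0; Σd² = 32
ρ = 1 − 6·32/(6·35) = 1 − 192/210 = 0.086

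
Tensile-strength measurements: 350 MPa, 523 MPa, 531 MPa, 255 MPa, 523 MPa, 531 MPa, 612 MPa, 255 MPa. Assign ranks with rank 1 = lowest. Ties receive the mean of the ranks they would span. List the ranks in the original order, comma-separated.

Sorted (ascending): 255, 255, 350, 523, 523, 531, 531, 612
The 2 values of 255 occupy positions 1–2 → average rank (1+2)/2 = 1.5.
The 2 values of 523 occupy positions 4–5 → average rank (4+5)/2 = 4.5.
The 2 values of 531 occupy positions 6–7 → average rank (6+7)/2 = 6.5.

3, 4.5, 6.5, 1.5, 4.5, 6.5, 8, 1.5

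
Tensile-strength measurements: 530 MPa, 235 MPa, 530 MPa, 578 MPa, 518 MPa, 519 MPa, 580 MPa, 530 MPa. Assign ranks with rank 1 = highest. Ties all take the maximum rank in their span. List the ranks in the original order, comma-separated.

Sorted (descending): 580, 578, 530, 530, 530, 519, 518, 235
The 3 values of 530 occupy positions 3–5 → each gets rank 5.

5, 8, 5, 2, 7, 6, 1, 5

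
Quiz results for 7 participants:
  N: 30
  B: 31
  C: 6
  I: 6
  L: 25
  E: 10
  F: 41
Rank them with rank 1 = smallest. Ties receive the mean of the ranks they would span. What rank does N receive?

Sorted (ascending): 6, 6, 10, 25, 30, 31, 41
The 2 values of 6 occupy positions 1–2 → average rank (1+2)/2 = 1.5.
N has value 30 → rank 5.

5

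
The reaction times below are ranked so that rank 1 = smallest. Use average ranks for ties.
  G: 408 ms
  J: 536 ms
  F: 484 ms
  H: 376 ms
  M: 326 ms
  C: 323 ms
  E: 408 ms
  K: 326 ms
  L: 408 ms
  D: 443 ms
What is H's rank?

4

Sorted (ascending): 323, 326, 326, 376, 408, 408, 408, 443, 484, 536
The 2 values of 326 occupy positions 2–3 → average rank (2+3)/2 = 2.5.
The 3 values of 408 occupy positions 5–7 → average rank 6.
H has value 376 ms → rank 4.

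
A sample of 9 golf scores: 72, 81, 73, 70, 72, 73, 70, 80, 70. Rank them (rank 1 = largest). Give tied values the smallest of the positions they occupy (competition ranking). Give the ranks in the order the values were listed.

5, 1, 3, 7, 5, 3, 7, 2, 7

Sorted (descending): 81, 80, 73, 73, 72, 72, 70, 70, 70
The 2 values of 73 occupy positions 3–4 → each gets rank 3.
The 2 values of 72 occupy positions 5–6 → each gets rank 5.
The 3 values of 70 occupy positions 7–9 → each gets rank 7.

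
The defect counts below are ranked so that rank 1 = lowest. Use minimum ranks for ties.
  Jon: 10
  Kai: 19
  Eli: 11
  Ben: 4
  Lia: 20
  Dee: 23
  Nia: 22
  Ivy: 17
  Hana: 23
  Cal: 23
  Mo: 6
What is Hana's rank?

9

Sorted (ascending): 4, 6, 10, 11, 17, 19, 20, 22, 23, 23, 23
The 3 values of 23 occupy positions 9–11 → each gets rank 9.
Hana has value 23 → rank 9.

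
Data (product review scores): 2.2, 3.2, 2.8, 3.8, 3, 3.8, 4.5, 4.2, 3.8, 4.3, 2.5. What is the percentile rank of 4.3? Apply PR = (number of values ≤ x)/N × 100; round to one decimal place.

90.9

N = 11.
Strictly below 4.3: 9. Equal to 4.3: 1.
PR = 10/11 × 100 = 90.9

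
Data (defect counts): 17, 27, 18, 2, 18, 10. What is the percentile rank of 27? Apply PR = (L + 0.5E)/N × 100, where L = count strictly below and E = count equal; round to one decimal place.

91.7

N = 6.
Strictly below 27: 5. Equal to 27: 1.
PR = (5 + 0.5·1)/6 × 100 = 91.7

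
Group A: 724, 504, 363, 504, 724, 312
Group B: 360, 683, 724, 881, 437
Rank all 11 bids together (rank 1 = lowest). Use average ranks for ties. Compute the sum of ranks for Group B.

33

Sorted (ascending): 312, 360, 363, 437, 504, 504, 683, 724, 724, 724, 881
The 2 values of 504 occupy positions 5–6 → average rank (5+6)/2 = 5.5.
The 3 values of 724 occupy positions 8–10 → average rank 9.
Group B values → pooled ranks: 360→2, 683→7, 724→9, 881→11, 437→4
Rank sum = 2 + 7 + 9 + 11 + 4 = 33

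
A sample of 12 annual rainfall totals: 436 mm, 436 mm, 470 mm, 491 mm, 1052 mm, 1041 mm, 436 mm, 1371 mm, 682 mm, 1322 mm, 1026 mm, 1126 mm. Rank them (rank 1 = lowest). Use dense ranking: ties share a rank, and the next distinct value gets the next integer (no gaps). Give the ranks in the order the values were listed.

1, 1, 2, 3, 7, 6, 1, 10, 4, 9, 5, 8

Sorted (ascending): 436, 436, 436, 470, 491, 682, 1026, 1041, 1052, 1126, 1322, 1371
The 3 values of 436 share dense rank 1.
Remaining distinct values take the next consecutive integers.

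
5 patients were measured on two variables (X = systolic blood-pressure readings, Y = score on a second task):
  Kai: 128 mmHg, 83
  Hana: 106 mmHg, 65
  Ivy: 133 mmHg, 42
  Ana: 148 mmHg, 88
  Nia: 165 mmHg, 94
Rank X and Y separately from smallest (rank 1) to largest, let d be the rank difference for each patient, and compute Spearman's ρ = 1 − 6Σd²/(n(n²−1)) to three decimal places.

0.700

Ranks of variable 1: 2, 1, 3, 4, 5
Ranks of variable 2: 3, 2, 1, 4, 5
d = r₁ − r₂: -1, -1, 2, 0, 0
d²: 1, 1, 4, 0, 0; Σd² = 6
ρ = 1 − 6·6/(5·24) = 1 − 36/120 = 0.700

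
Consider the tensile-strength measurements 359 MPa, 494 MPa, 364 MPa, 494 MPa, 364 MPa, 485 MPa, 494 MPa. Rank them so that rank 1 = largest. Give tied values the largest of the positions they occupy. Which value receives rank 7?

Sorted (descending): 494, 494, 494, 485, 364, 364, 359
The 3 values of 494 occupy positions 1–3 → each gets rank 3.
The 2 values of 364 occupy positions 5–6 → each gets rank 6.
Rank 7 → value 359.

359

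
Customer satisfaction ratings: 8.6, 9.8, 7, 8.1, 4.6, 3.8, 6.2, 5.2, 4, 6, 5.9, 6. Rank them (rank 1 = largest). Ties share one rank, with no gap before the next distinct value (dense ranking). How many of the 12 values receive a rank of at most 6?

Sorted (descending): 9.8, 8.6, 8.1, 7, 6.2, 6, 6, 5.9, 5.2, 4.6, 4, 3.8
The 2 values of 6 share dense rank 6.
Remaining distinct values take the next consecutive integers.
Ranks ≤ 6: {1, 2, 3, 4, 5, 6, 6} → 7 values.

7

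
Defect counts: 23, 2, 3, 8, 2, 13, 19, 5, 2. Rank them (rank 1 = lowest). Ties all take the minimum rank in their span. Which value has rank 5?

Sorted (ascending): 2, 2, 2, 3, 5, 8, 13, 19, 23
The 3 values of 2 occupy positions 1–3 → each gets rank 1.
Rank 5 → value 5.

5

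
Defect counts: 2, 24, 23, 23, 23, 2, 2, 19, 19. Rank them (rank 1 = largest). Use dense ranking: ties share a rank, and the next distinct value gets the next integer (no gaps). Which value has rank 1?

24

Sorted (descending): 24, 23, 23, 23, 19, 19, 2, 2, 2
The 3 values of 23 share dense rank 2.
The 2 values of 19 share dense rank 3.
The 3 values of 2 share dense rank 4.
Remaining distinct values take the next consecutive integers.
Rank 1 → value 24.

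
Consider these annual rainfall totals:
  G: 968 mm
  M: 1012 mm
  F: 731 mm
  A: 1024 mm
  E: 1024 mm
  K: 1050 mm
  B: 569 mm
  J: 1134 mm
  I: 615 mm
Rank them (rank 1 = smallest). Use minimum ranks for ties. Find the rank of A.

Sorted (ascending): 569, 615, 731, 968, 1012, 1024, 1024, 1050, 1134
The 2 values of 1024 occupy positions 6–7 → each gets rank 6.
A has value 1024 mm → rank 6.

6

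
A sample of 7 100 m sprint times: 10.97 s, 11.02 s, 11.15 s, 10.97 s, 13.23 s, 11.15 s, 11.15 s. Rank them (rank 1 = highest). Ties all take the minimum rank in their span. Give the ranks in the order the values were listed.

6, 5, 2, 6, 1, 2, 2

Sorted (descending): 13.23, 11.15, 11.15, 11.15, 11.02, 10.97, 10.97
The 3 values of 11.15 occupy positions 2–4 → each gets rank 2.
The 2 values of 10.97 occupy positions 6–7 → each gets rank 6.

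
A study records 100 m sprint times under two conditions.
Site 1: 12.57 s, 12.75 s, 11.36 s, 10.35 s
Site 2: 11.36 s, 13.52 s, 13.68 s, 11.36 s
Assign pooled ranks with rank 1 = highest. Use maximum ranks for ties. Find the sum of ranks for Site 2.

17

Sorted (descending): 13.68, 13.52, 12.75, 12.57, 11.36, 11.36, 11.36, 10.35
The 3 values of 11.36 occupy positions 5–7 → each gets rank 7.
Site 2 values → pooled ranks: 11.36→7, 13.52→2, 13.68→1, 11.36→7
Rank sum = 7 + 2 + 1 + 7 = 17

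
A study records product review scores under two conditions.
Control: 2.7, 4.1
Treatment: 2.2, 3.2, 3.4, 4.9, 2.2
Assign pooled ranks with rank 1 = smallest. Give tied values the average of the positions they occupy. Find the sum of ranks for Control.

Sorted (ascending): 2.2, 2.2, 2.7, 3.2, 3.4, 4.1, 4.9
The 2 values of 2.2 occupy positions 1–2 → average rank (1+2)/2 = 1.5.
Control values → pooled ranks: 2.7→3, 4.1→6
Rank sum = 3 + 6 = 9

9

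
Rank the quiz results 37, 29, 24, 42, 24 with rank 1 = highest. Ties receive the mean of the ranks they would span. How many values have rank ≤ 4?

3

Sorted (descending): 42, 37, 29, 24, 24
The 2 values of 24 occupy positions 4–5 → average rank (4+5)/2 = 4.5.
Ranks ≤ 4: {1, 2, 3} → 3 values.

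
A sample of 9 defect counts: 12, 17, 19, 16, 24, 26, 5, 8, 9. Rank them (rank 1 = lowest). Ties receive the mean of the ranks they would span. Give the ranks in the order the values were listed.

4, 6, 7, 5, 8, 9, 1, 2, 3

Sorted (ascending): 5, 8, 9, 12, 16, 17, 19, 24, 26
No ties — each value takes its position as its rank.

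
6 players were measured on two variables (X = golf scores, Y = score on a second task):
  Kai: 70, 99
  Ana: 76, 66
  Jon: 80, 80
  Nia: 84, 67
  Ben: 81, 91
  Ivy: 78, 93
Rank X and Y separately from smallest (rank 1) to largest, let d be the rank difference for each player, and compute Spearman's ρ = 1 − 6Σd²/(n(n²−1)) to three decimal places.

-0.371

Ranks of variable 1: 1, 2, 4, 6, 5, 3
Ranks of variable 2: 6, 1, 3, 2, 4, 5
d = r₁ − r₂: -5, 1, 1, 4, 1, -2
d²: 25, 1, 1, 16, 1, 4; Σd² = 48
ρ = 1 − 6·48/(6·35) = 1 − 288/210 = -0.371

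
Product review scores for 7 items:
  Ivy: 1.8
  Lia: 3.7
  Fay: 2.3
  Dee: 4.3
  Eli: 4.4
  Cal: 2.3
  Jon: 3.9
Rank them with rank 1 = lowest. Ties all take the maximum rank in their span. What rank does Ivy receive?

Sorted (ascending): 1.8, 2.3, 2.3, 3.7, 3.9, 4.3, 4.4
The 2 values of 2.3 occupy positions 2–3 → each gets rank 3.
Ivy has value 1.8 → rank 1.

1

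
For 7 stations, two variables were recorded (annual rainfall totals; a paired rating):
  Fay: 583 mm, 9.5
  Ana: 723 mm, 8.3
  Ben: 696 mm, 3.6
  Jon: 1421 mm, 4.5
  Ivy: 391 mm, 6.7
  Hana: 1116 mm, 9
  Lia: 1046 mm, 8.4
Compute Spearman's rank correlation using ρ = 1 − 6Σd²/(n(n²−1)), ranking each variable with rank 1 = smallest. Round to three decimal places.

Ranks of variable 1: 2, 4, 3, 7, 1, 6, 5
Ranks of variable 2: 7, 4, 1, 2, 3, 6, 5
d = r₁ − r₂: -5, 0, 2, 5, -2, 0, 0
d²: 25, 0, 4, 25, 4, 0, 0; Σd² = 58
ρ = 1 − 6·58/(7·48) = 1 − 348/336 = -0.036

-0.036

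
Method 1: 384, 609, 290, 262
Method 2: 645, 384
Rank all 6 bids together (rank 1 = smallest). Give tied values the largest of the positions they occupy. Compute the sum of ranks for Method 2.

10

Sorted (ascending): 262, 290, 384, 384, 609, 645
The 2 values of 384 occupy positions 3–4 → each gets rank 4.
Method 2 values → pooled ranks: 645→6, 384→4
Rank sum = 6 + 4 = 10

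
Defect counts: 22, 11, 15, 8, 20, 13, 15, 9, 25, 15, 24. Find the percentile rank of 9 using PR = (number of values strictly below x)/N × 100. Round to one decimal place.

N = 11.
Strictly below 9: 1. Equal to 9: 1.
PR = 1/11 × 100 = 9.1

9.1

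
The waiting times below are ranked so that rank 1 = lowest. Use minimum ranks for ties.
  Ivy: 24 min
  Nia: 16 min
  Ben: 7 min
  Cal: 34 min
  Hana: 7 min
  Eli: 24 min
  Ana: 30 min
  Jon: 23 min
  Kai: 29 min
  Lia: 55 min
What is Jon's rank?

Sorted (ascending): 7, 7, 16, 23, 24, 24, 29, 30, 34, 55
The 2 values of 7 occupy positions 1–2 → each gets rank 1.
The 2 values of 24 occupy positions 5–6 → each gets rank 5.
Jon has value 23 min → rank 4.

4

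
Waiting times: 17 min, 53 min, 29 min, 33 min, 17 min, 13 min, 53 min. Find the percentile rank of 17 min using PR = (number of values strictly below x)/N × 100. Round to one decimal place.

N = 7.
Strictly below 17: 1. Equal to 17: 2.
PR = 1/7 × 100 = 14.3

14.3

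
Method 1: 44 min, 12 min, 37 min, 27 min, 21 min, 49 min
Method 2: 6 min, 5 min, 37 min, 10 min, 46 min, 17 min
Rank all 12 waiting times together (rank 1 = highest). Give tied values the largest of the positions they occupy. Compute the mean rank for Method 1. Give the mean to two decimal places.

Sorted (descending): 49, 46, 44, 37, 37, 27, 21, 17, 12, 10, 6, 5
The 2 values of 37 occupy positions 4–5 → each gets rank 5.
Method 1 values → pooled ranks: 44→3, 12→9, 37→5, 27→6, 21→7, 49→1
Mean rank = (3 + 9 + 5 + 6 + 7 + 1) / 6 = 5.17

5.17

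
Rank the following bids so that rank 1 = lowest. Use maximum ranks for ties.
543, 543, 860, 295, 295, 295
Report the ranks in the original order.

5, 5, 6, 3, 3, 3

Sorted (ascending): 295, 295, 295, 543, 543, 860
The 3 values of 295 occupy positions 1–3 → each gets rank 3.
The 2 values of 543 occupy positions 4–5 → each gets rank 5.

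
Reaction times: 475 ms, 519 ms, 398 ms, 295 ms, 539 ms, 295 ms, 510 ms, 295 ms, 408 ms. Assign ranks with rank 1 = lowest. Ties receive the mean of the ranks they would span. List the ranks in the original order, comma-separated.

Sorted (ascending): 295, 295, 295, 398, 408, 475, 510, 519, 539
The 3 values of 295 occupy positions 1–3 → average rank 2.

6, 8, 4, 2, 9, 2, 7, 2, 5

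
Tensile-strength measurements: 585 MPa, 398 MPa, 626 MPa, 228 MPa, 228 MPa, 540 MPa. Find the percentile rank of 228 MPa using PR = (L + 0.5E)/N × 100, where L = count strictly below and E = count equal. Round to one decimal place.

N = 6.
Strictly below 228: 0. Equal to 228: 2.
PR = (0 + 0.5·2)/6 × 100 = 16.7

16.7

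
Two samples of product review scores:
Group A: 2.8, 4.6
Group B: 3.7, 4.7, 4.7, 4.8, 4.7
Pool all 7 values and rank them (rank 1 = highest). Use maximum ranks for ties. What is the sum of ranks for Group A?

12

Sorted (descending): 4.8, 4.7, 4.7, 4.7, 4.6, 3.7, 2.8
The 3 values of 4.7 occupy positions 2–4 → each gets rank 4.
Group A values → pooled ranks: 2.8→7, 4.6→5
Rank sum = 7 + 5 = 12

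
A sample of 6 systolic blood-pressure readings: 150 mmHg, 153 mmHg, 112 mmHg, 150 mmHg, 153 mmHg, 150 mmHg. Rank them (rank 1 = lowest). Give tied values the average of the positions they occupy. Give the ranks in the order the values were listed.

3, 5.5, 1, 3, 5.5, 3

Sorted (ascending): 112, 150, 150, 150, 153, 153
The 3 values of 150 occupy positions 2–4 → average rank 3.
The 2 values of 153 occupy positions 5–6 → average rank (5+6)/2 = 5.5.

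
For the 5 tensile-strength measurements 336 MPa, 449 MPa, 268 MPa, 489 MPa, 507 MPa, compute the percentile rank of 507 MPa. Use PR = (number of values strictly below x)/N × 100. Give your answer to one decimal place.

80.0

N = 5.
Strictly below 507: 4. Equal to 507: 1.
PR = 4/5 × 100 = 80.0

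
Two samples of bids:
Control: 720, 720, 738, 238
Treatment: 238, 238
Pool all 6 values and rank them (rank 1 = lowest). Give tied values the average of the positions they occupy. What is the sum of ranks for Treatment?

Sorted (ascending): 238, 238, 238, 720, 720, 738
The 3 values of 238 occupy positions 1–3 → average rank 2.
The 2 values of 720 occupy positions 4–5 → average rank (4+5)/2 = 4.5.
Treatment values → pooled ranks: 238→2, 238→2
Rank sum = 2 + 2 = 4

4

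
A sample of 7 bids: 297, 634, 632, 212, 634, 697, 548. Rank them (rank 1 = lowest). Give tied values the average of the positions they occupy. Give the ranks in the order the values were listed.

Sorted (ascending): 212, 297, 548, 632, 634, 634, 697
The 2 values of 634 occupy positions 5–6 → average rank (5+6)/2 = 5.5.

2, 5.5, 4, 1, 5.5, 7, 3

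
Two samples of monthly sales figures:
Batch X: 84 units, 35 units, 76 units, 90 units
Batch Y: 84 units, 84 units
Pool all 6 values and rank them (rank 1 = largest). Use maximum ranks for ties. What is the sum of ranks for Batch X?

Sorted (descending): 90, 84, 84, 84, 76, 35
The 3 values of 84 occupy positions 2–4 → each gets rank 4.
Batch X values → pooled ranks: 84→4, 35→6, 76→5, 90→1
Rank sum = 4 + 6 + 5 + 1 = 16

16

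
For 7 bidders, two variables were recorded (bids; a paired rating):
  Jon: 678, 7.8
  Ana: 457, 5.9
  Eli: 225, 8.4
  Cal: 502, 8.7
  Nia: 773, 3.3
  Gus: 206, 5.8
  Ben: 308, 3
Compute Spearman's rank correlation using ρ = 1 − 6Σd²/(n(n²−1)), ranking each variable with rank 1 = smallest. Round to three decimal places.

0.036

Ranks of variable 1: 6, 4, 2, 5, 7, 1, 3
Ranks of variable 2: 5, 4, 6, 7, 2, 3, 1
d = r₁ − r₂: 1, 0, -4, -2, 5, -2, 2
d²: 1, 0, 16, 4, 25, 4, 4; Σd² = 54
ρ = 1 − 6·54/(7·48) = 1 − 324/336 = 0.036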